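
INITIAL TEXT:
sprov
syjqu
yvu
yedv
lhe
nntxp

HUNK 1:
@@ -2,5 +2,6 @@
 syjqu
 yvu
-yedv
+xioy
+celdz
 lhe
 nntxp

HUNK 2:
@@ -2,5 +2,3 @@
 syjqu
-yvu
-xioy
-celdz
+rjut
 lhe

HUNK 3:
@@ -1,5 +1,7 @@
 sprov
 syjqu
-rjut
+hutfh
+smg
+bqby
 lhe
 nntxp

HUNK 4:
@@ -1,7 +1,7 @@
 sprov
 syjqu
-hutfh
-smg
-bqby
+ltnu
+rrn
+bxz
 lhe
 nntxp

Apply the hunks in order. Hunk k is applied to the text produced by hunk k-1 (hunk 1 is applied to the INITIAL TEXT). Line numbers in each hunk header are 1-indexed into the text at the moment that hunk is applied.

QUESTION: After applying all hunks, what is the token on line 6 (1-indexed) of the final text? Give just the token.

Answer: lhe

Derivation:
Hunk 1: at line 2 remove [yedv] add [xioy,celdz] -> 7 lines: sprov syjqu yvu xioy celdz lhe nntxp
Hunk 2: at line 2 remove [yvu,xioy,celdz] add [rjut] -> 5 lines: sprov syjqu rjut lhe nntxp
Hunk 3: at line 1 remove [rjut] add [hutfh,smg,bqby] -> 7 lines: sprov syjqu hutfh smg bqby lhe nntxp
Hunk 4: at line 1 remove [hutfh,smg,bqby] add [ltnu,rrn,bxz] -> 7 lines: sprov syjqu ltnu rrn bxz lhe nntxp
Final line 6: lhe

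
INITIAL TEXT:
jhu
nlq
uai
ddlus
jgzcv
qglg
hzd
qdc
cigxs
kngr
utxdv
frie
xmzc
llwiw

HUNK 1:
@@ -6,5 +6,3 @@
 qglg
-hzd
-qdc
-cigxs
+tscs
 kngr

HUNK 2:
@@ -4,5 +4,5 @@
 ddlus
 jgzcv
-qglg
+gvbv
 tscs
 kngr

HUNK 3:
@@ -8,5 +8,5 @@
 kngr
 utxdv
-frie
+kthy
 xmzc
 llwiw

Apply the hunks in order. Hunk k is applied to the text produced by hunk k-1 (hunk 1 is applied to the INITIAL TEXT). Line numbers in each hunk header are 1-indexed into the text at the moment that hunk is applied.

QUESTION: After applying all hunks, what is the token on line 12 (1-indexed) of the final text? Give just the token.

Answer: llwiw

Derivation:
Hunk 1: at line 6 remove [hzd,qdc,cigxs] add [tscs] -> 12 lines: jhu nlq uai ddlus jgzcv qglg tscs kngr utxdv frie xmzc llwiw
Hunk 2: at line 4 remove [qglg] add [gvbv] -> 12 lines: jhu nlq uai ddlus jgzcv gvbv tscs kngr utxdv frie xmzc llwiw
Hunk 3: at line 8 remove [frie] add [kthy] -> 12 lines: jhu nlq uai ddlus jgzcv gvbv tscs kngr utxdv kthy xmzc llwiw
Final line 12: llwiw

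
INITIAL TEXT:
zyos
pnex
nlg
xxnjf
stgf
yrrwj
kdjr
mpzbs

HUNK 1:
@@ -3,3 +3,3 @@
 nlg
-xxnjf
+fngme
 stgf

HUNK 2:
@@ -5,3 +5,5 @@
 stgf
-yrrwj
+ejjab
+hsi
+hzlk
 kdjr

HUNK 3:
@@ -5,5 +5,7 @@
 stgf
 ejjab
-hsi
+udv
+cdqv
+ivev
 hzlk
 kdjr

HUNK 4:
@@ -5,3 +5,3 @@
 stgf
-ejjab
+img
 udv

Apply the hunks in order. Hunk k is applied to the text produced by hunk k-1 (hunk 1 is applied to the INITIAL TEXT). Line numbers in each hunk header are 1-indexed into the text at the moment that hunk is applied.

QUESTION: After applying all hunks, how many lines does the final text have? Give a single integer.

Hunk 1: at line 3 remove [xxnjf] add [fngme] -> 8 lines: zyos pnex nlg fngme stgf yrrwj kdjr mpzbs
Hunk 2: at line 5 remove [yrrwj] add [ejjab,hsi,hzlk] -> 10 lines: zyos pnex nlg fngme stgf ejjab hsi hzlk kdjr mpzbs
Hunk 3: at line 5 remove [hsi] add [udv,cdqv,ivev] -> 12 lines: zyos pnex nlg fngme stgf ejjab udv cdqv ivev hzlk kdjr mpzbs
Hunk 4: at line 5 remove [ejjab] add [img] -> 12 lines: zyos pnex nlg fngme stgf img udv cdqv ivev hzlk kdjr mpzbs
Final line count: 12

Answer: 12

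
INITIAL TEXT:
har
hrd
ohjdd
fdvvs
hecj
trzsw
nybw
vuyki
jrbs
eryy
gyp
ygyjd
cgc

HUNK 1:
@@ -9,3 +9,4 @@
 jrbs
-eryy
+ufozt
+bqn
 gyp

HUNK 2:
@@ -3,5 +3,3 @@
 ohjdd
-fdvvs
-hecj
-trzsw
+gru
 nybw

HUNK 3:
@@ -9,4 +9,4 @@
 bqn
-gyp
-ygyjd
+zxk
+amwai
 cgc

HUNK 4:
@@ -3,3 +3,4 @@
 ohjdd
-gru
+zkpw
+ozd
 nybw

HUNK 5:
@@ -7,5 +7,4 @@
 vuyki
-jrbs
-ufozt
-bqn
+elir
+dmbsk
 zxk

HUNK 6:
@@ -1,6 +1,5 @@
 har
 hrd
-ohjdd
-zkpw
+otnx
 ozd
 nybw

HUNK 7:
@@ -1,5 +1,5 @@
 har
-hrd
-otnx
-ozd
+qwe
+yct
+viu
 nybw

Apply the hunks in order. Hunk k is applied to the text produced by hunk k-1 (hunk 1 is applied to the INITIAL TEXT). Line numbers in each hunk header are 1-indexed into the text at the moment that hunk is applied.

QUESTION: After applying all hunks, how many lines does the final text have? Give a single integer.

Answer: 11

Derivation:
Hunk 1: at line 9 remove [eryy] add [ufozt,bqn] -> 14 lines: har hrd ohjdd fdvvs hecj trzsw nybw vuyki jrbs ufozt bqn gyp ygyjd cgc
Hunk 2: at line 3 remove [fdvvs,hecj,trzsw] add [gru] -> 12 lines: har hrd ohjdd gru nybw vuyki jrbs ufozt bqn gyp ygyjd cgc
Hunk 3: at line 9 remove [gyp,ygyjd] add [zxk,amwai] -> 12 lines: har hrd ohjdd gru nybw vuyki jrbs ufozt bqn zxk amwai cgc
Hunk 4: at line 3 remove [gru] add [zkpw,ozd] -> 13 lines: har hrd ohjdd zkpw ozd nybw vuyki jrbs ufozt bqn zxk amwai cgc
Hunk 5: at line 7 remove [jrbs,ufozt,bqn] add [elir,dmbsk] -> 12 lines: har hrd ohjdd zkpw ozd nybw vuyki elir dmbsk zxk amwai cgc
Hunk 6: at line 1 remove [ohjdd,zkpw] add [otnx] -> 11 lines: har hrd otnx ozd nybw vuyki elir dmbsk zxk amwai cgc
Hunk 7: at line 1 remove [hrd,otnx,ozd] add [qwe,yct,viu] -> 11 lines: har qwe yct viu nybw vuyki elir dmbsk zxk amwai cgc
Final line count: 11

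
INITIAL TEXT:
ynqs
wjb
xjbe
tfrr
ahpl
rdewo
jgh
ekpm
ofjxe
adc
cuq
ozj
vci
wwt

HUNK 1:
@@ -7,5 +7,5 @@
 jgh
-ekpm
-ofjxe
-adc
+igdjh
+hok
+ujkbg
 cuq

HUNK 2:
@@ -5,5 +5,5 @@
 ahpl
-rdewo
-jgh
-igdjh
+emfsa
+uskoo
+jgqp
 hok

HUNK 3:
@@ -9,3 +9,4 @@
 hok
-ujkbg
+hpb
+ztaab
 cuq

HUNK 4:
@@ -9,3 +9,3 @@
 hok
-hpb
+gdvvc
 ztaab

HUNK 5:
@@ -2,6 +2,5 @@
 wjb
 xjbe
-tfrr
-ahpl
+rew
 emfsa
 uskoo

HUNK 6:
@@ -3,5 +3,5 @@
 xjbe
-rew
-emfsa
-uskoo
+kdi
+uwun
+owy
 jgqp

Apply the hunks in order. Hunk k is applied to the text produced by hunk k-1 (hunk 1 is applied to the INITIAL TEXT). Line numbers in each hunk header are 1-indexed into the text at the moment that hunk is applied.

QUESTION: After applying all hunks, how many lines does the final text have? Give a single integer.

Hunk 1: at line 7 remove [ekpm,ofjxe,adc] add [igdjh,hok,ujkbg] -> 14 lines: ynqs wjb xjbe tfrr ahpl rdewo jgh igdjh hok ujkbg cuq ozj vci wwt
Hunk 2: at line 5 remove [rdewo,jgh,igdjh] add [emfsa,uskoo,jgqp] -> 14 lines: ynqs wjb xjbe tfrr ahpl emfsa uskoo jgqp hok ujkbg cuq ozj vci wwt
Hunk 3: at line 9 remove [ujkbg] add [hpb,ztaab] -> 15 lines: ynqs wjb xjbe tfrr ahpl emfsa uskoo jgqp hok hpb ztaab cuq ozj vci wwt
Hunk 4: at line 9 remove [hpb] add [gdvvc] -> 15 lines: ynqs wjb xjbe tfrr ahpl emfsa uskoo jgqp hok gdvvc ztaab cuq ozj vci wwt
Hunk 5: at line 2 remove [tfrr,ahpl] add [rew] -> 14 lines: ynqs wjb xjbe rew emfsa uskoo jgqp hok gdvvc ztaab cuq ozj vci wwt
Hunk 6: at line 3 remove [rew,emfsa,uskoo] add [kdi,uwun,owy] -> 14 lines: ynqs wjb xjbe kdi uwun owy jgqp hok gdvvc ztaab cuq ozj vci wwt
Final line count: 14

Answer: 14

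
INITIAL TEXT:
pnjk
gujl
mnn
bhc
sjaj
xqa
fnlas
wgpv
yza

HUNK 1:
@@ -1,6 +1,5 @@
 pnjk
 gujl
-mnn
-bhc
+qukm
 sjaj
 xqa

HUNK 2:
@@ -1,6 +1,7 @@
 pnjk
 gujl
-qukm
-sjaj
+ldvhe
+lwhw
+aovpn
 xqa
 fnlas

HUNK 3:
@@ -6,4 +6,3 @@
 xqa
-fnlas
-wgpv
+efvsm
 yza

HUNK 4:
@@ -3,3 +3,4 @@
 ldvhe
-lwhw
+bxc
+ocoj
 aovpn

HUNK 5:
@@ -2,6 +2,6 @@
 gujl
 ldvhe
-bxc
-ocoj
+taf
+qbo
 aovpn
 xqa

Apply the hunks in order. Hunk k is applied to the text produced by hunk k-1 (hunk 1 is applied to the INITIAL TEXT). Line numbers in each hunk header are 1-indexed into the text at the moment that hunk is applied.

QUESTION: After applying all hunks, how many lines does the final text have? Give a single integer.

Answer: 9

Derivation:
Hunk 1: at line 1 remove [mnn,bhc] add [qukm] -> 8 lines: pnjk gujl qukm sjaj xqa fnlas wgpv yza
Hunk 2: at line 1 remove [qukm,sjaj] add [ldvhe,lwhw,aovpn] -> 9 lines: pnjk gujl ldvhe lwhw aovpn xqa fnlas wgpv yza
Hunk 3: at line 6 remove [fnlas,wgpv] add [efvsm] -> 8 lines: pnjk gujl ldvhe lwhw aovpn xqa efvsm yza
Hunk 4: at line 3 remove [lwhw] add [bxc,ocoj] -> 9 lines: pnjk gujl ldvhe bxc ocoj aovpn xqa efvsm yza
Hunk 5: at line 2 remove [bxc,ocoj] add [taf,qbo] -> 9 lines: pnjk gujl ldvhe taf qbo aovpn xqa efvsm yza
Final line count: 9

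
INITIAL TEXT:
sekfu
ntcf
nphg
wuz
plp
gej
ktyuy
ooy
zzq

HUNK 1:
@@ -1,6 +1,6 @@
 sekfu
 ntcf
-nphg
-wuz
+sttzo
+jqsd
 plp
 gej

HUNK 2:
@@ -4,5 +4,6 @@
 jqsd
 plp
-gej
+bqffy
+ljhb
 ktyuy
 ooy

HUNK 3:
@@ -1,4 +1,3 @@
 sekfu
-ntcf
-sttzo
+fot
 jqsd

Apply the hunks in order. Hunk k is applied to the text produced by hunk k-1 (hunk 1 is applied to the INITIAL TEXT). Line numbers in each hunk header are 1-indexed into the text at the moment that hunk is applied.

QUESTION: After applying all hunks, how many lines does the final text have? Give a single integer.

Answer: 9

Derivation:
Hunk 1: at line 1 remove [nphg,wuz] add [sttzo,jqsd] -> 9 lines: sekfu ntcf sttzo jqsd plp gej ktyuy ooy zzq
Hunk 2: at line 4 remove [gej] add [bqffy,ljhb] -> 10 lines: sekfu ntcf sttzo jqsd plp bqffy ljhb ktyuy ooy zzq
Hunk 3: at line 1 remove [ntcf,sttzo] add [fot] -> 9 lines: sekfu fot jqsd plp bqffy ljhb ktyuy ooy zzq
Final line count: 9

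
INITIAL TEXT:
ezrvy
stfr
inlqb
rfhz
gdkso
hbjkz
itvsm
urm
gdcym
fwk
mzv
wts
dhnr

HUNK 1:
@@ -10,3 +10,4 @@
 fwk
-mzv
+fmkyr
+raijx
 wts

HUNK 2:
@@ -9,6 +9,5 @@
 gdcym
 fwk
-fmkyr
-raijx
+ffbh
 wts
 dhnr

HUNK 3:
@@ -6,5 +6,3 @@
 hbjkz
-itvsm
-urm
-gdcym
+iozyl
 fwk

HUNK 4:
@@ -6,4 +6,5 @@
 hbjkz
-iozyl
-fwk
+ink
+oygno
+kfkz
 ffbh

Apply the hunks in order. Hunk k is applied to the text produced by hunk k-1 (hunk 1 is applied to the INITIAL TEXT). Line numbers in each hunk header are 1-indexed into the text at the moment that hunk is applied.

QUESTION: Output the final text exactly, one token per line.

Hunk 1: at line 10 remove [mzv] add [fmkyr,raijx] -> 14 lines: ezrvy stfr inlqb rfhz gdkso hbjkz itvsm urm gdcym fwk fmkyr raijx wts dhnr
Hunk 2: at line 9 remove [fmkyr,raijx] add [ffbh] -> 13 lines: ezrvy stfr inlqb rfhz gdkso hbjkz itvsm urm gdcym fwk ffbh wts dhnr
Hunk 3: at line 6 remove [itvsm,urm,gdcym] add [iozyl] -> 11 lines: ezrvy stfr inlqb rfhz gdkso hbjkz iozyl fwk ffbh wts dhnr
Hunk 4: at line 6 remove [iozyl,fwk] add [ink,oygno,kfkz] -> 12 lines: ezrvy stfr inlqb rfhz gdkso hbjkz ink oygno kfkz ffbh wts dhnr

Answer: ezrvy
stfr
inlqb
rfhz
gdkso
hbjkz
ink
oygno
kfkz
ffbh
wts
dhnr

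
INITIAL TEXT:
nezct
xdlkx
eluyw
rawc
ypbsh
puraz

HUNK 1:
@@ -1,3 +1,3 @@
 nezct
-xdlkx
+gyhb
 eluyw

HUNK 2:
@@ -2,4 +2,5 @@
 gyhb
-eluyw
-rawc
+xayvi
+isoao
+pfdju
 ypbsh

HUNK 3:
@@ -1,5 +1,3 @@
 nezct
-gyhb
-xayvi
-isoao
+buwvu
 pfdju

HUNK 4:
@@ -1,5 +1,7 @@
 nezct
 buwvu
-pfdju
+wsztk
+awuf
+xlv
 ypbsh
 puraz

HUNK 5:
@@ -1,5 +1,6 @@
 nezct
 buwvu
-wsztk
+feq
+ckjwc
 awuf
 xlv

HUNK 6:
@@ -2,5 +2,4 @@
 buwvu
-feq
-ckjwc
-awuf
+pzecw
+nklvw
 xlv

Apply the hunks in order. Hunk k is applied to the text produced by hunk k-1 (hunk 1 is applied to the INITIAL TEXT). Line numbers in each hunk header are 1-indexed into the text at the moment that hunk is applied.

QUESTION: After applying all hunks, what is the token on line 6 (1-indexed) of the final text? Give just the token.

Answer: ypbsh

Derivation:
Hunk 1: at line 1 remove [xdlkx] add [gyhb] -> 6 lines: nezct gyhb eluyw rawc ypbsh puraz
Hunk 2: at line 2 remove [eluyw,rawc] add [xayvi,isoao,pfdju] -> 7 lines: nezct gyhb xayvi isoao pfdju ypbsh puraz
Hunk 3: at line 1 remove [gyhb,xayvi,isoao] add [buwvu] -> 5 lines: nezct buwvu pfdju ypbsh puraz
Hunk 4: at line 1 remove [pfdju] add [wsztk,awuf,xlv] -> 7 lines: nezct buwvu wsztk awuf xlv ypbsh puraz
Hunk 5: at line 1 remove [wsztk] add [feq,ckjwc] -> 8 lines: nezct buwvu feq ckjwc awuf xlv ypbsh puraz
Hunk 6: at line 2 remove [feq,ckjwc,awuf] add [pzecw,nklvw] -> 7 lines: nezct buwvu pzecw nklvw xlv ypbsh puraz
Final line 6: ypbsh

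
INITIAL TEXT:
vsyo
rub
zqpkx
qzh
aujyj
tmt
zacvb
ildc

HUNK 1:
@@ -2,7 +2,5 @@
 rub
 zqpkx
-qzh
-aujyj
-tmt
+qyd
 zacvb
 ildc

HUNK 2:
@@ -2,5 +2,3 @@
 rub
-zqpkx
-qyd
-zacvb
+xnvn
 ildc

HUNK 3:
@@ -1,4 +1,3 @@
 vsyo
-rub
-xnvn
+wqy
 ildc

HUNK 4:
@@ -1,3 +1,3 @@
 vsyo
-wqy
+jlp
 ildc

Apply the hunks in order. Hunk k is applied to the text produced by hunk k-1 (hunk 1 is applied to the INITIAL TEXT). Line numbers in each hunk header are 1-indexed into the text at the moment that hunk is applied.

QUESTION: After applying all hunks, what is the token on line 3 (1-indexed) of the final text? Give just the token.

Answer: ildc

Derivation:
Hunk 1: at line 2 remove [qzh,aujyj,tmt] add [qyd] -> 6 lines: vsyo rub zqpkx qyd zacvb ildc
Hunk 2: at line 2 remove [zqpkx,qyd,zacvb] add [xnvn] -> 4 lines: vsyo rub xnvn ildc
Hunk 3: at line 1 remove [rub,xnvn] add [wqy] -> 3 lines: vsyo wqy ildc
Hunk 4: at line 1 remove [wqy] add [jlp] -> 3 lines: vsyo jlp ildc
Final line 3: ildc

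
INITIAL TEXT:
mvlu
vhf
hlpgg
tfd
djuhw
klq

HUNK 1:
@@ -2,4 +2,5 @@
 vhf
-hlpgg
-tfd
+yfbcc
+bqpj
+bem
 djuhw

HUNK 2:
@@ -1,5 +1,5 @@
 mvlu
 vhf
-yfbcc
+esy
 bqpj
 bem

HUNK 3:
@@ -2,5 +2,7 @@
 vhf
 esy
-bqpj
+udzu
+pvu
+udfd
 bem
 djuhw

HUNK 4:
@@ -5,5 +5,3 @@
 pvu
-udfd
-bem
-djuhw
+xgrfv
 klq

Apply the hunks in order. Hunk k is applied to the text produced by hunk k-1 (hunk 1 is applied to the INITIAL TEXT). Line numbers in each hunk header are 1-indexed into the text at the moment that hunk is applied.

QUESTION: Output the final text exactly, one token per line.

Hunk 1: at line 2 remove [hlpgg,tfd] add [yfbcc,bqpj,bem] -> 7 lines: mvlu vhf yfbcc bqpj bem djuhw klq
Hunk 2: at line 1 remove [yfbcc] add [esy] -> 7 lines: mvlu vhf esy bqpj bem djuhw klq
Hunk 3: at line 2 remove [bqpj] add [udzu,pvu,udfd] -> 9 lines: mvlu vhf esy udzu pvu udfd bem djuhw klq
Hunk 4: at line 5 remove [udfd,bem,djuhw] add [xgrfv] -> 7 lines: mvlu vhf esy udzu pvu xgrfv klq

Answer: mvlu
vhf
esy
udzu
pvu
xgrfv
klq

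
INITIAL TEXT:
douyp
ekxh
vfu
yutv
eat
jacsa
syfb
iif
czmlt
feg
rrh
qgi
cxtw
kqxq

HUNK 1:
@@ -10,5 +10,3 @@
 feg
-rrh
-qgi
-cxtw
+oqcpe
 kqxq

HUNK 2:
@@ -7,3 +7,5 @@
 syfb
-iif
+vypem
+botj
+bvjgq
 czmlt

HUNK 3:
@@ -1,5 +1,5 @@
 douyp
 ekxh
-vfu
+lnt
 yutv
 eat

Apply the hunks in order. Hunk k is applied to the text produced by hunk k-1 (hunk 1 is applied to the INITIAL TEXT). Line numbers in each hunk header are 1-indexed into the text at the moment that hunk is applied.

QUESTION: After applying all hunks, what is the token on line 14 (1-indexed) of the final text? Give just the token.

Hunk 1: at line 10 remove [rrh,qgi,cxtw] add [oqcpe] -> 12 lines: douyp ekxh vfu yutv eat jacsa syfb iif czmlt feg oqcpe kqxq
Hunk 2: at line 7 remove [iif] add [vypem,botj,bvjgq] -> 14 lines: douyp ekxh vfu yutv eat jacsa syfb vypem botj bvjgq czmlt feg oqcpe kqxq
Hunk 3: at line 1 remove [vfu] add [lnt] -> 14 lines: douyp ekxh lnt yutv eat jacsa syfb vypem botj bvjgq czmlt feg oqcpe kqxq
Final line 14: kqxq

Answer: kqxq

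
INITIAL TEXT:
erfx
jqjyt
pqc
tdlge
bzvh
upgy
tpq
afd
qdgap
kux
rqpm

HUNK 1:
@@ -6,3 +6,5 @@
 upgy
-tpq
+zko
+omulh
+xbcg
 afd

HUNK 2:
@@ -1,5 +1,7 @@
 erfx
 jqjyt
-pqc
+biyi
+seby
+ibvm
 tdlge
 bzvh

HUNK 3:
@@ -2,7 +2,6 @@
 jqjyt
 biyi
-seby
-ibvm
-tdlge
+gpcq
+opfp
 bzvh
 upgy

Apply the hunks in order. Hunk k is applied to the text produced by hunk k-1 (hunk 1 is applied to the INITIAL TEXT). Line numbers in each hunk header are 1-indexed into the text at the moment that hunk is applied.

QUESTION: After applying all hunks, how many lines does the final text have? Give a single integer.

Hunk 1: at line 6 remove [tpq] add [zko,omulh,xbcg] -> 13 lines: erfx jqjyt pqc tdlge bzvh upgy zko omulh xbcg afd qdgap kux rqpm
Hunk 2: at line 1 remove [pqc] add [biyi,seby,ibvm] -> 15 lines: erfx jqjyt biyi seby ibvm tdlge bzvh upgy zko omulh xbcg afd qdgap kux rqpm
Hunk 3: at line 2 remove [seby,ibvm,tdlge] add [gpcq,opfp] -> 14 lines: erfx jqjyt biyi gpcq opfp bzvh upgy zko omulh xbcg afd qdgap kux rqpm
Final line count: 14

Answer: 14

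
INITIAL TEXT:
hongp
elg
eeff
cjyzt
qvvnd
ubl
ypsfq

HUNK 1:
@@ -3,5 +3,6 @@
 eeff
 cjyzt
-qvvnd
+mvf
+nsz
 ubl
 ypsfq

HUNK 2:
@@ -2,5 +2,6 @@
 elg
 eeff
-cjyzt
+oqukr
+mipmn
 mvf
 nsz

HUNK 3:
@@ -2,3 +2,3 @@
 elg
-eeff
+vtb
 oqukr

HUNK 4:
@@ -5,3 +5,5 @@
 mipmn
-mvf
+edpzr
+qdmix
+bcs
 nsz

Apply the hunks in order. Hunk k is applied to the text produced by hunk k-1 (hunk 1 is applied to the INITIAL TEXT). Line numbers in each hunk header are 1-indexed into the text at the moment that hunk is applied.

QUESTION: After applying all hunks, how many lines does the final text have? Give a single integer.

Hunk 1: at line 3 remove [qvvnd] add [mvf,nsz] -> 8 lines: hongp elg eeff cjyzt mvf nsz ubl ypsfq
Hunk 2: at line 2 remove [cjyzt] add [oqukr,mipmn] -> 9 lines: hongp elg eeff oqukr mipmn mvf nsz ubl ypsfq
Hunk 3: at line 2 remove [eeff] add [vtb] -> 9 lines: hongp elg vtb oqukr mipmn mvf nsz ubl ypsfq
Hunk 4: at line 5 remove [mvf] add [edpzr,qdmix,bcs] -> 11 lines: hongp elg vtb oqukr mipmn edpzr qdmix bcs nsz ubl ypsfq
Final line count: 11

Answer: 11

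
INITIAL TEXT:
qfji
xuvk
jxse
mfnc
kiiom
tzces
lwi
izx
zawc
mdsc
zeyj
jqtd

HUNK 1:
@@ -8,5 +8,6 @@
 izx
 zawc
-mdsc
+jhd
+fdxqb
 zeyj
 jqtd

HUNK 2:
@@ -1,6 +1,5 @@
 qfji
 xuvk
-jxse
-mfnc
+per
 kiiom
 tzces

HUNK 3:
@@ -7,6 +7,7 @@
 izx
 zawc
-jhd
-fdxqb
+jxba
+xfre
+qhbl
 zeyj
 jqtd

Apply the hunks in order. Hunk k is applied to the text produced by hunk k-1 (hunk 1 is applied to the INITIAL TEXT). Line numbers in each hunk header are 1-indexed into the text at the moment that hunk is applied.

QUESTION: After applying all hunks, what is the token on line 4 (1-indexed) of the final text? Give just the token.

Hunk 1: at line 8 remove [mdsc] add [jhd,fdxqb] -> 13 lines: qfji xuvk jxse mfnc kiiom tzces lwi izx zawc jhd fdxqb zeyj jqtd
Hunk 2: at line 1 remove [jxse,mfnc] add [per] -> 12 lines: qfji xuvk per kiiom tzces lwi izx zawc jhd fdxqb zeyj jqtd
Hunk 3: at line 7 remove [jhd,fdxqb] add [jxba,xfre,qhbl] -> 13 lines: qfji xuvk per kiiom tzces lwi izx zawc jxba xfre qhbl zeyj jqtd
Final line 4: kiiom

Answer: kiiom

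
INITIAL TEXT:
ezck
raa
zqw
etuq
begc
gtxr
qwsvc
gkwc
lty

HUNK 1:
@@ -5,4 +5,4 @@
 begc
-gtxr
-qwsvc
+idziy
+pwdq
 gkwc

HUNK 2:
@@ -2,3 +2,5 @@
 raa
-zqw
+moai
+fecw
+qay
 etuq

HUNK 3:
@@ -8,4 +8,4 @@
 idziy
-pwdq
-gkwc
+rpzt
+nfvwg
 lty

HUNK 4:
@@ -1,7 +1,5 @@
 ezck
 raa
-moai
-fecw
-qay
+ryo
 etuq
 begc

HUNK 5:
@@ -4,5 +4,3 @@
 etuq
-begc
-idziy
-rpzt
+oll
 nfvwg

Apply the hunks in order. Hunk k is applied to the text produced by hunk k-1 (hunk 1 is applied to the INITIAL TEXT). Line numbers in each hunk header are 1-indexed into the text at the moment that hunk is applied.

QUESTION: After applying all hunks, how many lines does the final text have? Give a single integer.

Answer: 7

Derivation:
Hunk 1: at line 5 remove [gtxr,qwsvc] add [idziy,pwdq] -> 9 lines: ezck raa zqw etuq begc idziy pwdq gkwc lty
Hunk 2: at line 2 remove [zqw] add [moai,fecw,qay] -> 11 lines: ezck raa moai fecw qay etuq begc idziy pwdq gkwc lty
Hunk 3: at line 8 remove [pwdq,gkwc] add [rpzt,nfvwg] -> 11 lines: ezck raa moai fecw qay etuq begc idziy rpzt nfvwg lty
Hunk 4: at line 1 remove [moai,fecw,qay] add [ryo] -> 9 lines: ezck raa ryo etuq begc idziy rpzt nfvwg lty
Hunk 5: at line 4 remove [begc,idziy,rpzt] add [oll] -> 7 lines: ezck raa ryo etuq oll nfvwg lty
Final line count: 7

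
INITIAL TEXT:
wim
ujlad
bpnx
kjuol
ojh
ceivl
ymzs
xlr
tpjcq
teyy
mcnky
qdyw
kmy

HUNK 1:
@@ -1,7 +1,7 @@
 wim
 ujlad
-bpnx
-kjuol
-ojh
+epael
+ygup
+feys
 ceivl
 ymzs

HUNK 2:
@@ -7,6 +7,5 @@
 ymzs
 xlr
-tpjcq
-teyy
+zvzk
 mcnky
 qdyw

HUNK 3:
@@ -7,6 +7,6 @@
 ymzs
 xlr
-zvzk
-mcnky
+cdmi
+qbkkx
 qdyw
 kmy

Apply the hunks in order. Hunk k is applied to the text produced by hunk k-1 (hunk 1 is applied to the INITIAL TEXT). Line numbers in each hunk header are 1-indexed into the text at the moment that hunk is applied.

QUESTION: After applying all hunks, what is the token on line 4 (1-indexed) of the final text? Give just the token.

Hunk 1: at line 1 remove [bpnx,kjuol,ojh] add [epael,ygup,feys] -> 13 lines: wim ujlad epael ygup feys ceivl ymzs xlr tpjcq teyy mcnky qdyw kmy
Hunk 2: at line 7 remove [tpjcq,teyy] add [zvzk] -> 12 lines: wim ujlad epael ygup feys ceivl ymzs xlr zvzk mcnky qdyw kmy
Hunk 3: at line 7 remove [zvzk,mcnky] add [cdmi,qbkkx] -> 12 lines: wim ujlad epael ygup feys ceivl ymzs xlr cdmi qbkkx qdyw kmy
Final line 4: ygup

Answer: ygup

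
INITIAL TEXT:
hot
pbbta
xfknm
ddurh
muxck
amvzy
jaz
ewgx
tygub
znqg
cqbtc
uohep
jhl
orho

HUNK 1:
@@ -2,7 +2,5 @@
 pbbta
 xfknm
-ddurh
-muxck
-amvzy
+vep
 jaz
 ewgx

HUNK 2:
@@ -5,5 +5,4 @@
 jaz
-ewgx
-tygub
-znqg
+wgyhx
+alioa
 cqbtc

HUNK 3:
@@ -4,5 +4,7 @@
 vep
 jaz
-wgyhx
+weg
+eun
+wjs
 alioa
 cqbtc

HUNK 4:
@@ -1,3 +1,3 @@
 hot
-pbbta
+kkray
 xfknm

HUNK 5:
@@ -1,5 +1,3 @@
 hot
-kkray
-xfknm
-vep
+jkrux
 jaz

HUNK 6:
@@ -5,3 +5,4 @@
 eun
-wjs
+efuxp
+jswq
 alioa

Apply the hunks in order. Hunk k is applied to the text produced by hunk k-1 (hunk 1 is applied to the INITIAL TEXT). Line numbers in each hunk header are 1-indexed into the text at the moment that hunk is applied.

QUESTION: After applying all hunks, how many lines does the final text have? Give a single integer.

Answer: 12

Derivation:
Hunk 1: at line 2 remove [ddurh,muxck,amvzy] add [vep] -> 12 lines: hot pbbta xfknm vep jaz ewgx tygub znqg cqbtc uohep jhl orho
Hunk 2: at line 5 remove [ewgx,tygub,znqg] add [wgyhx,alioa] -> 11 lines: hot pbbta xfknm vep jaz wgyhx alioa cqbtc uohep jhl orho
Hunk 3: at line 4 remove [wgyhx] add [weg,eun,wjs] -> 13 lines: hot pbbta xfknm vep jaz weg eun wjs alioa cqbtc uohep jhl orho
Hunk 4: at line 1 remove [pbbta] add [kkray] -> 13 lines: hot kkray xfknm vep jaz weg eun wjs alioa cqbtc uohep jhl orho
Hunk 5: at line 1 remove [kkray,xfknm,vep] add [jkrux] -> 11 lines: hot jkrux jaz weg eun wjs alioa cqbtc uohep jhl orho
Hunk 6: at line 5 remove [wjs] add [efuxp,jswq] -> 12 lines: hot jkrux jaz weg eun efuxp jswq alioa cqbtc uohep jhl orho
Final line count: 12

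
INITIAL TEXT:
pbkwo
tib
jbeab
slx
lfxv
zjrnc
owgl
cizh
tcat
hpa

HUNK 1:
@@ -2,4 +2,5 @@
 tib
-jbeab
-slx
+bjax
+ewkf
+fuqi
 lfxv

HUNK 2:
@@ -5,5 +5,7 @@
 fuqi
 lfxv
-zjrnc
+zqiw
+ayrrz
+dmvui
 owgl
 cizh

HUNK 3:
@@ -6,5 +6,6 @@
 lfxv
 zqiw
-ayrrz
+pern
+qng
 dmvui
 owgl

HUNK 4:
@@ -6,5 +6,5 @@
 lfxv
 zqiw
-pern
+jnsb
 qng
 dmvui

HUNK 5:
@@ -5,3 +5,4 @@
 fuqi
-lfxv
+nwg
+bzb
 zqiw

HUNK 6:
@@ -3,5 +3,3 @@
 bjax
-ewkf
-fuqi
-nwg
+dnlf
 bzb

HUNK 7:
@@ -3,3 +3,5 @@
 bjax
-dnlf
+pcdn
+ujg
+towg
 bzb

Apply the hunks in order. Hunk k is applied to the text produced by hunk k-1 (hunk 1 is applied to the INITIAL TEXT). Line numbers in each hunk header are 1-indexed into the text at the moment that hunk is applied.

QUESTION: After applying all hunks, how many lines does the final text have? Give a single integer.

Hunk 1: at line 2 remove [jbeab,slx] add [bjax,ewkf,fuqi] -> 11 lines: pbkwo tib bjax ewkf fuqi lfxv zjrnc owgl cizh tcat hpa
Hunk 2: at line 5 remove [zjrnc] add [zqiw,ayrrz,dmvui] -> 13 lines: pbkwo tib bjax ewkf fuqi lfxv zqiw ayrrz dmvui owgl cizh tcat hpa
Hunk 3: at line 6 remove [ayrrz] add [pern,qng] -> 14 lines: pbkwo tib bjax ewkf fuqi lfxv zqiw pern qng dmvui owgl cizh tcat hpa
Hunk 4: at line 6 remove [pern] add [jnsb] -> 14 lines: pbkwo tib bjax ewkf fuqi lfxv zqiw jnsb qng dmvui owgl cizh tcat hpa
Hunk 5: at line 5 remove [lfxv] add [nwg,bzb] -> 15 lines: pbkwo tib bjax ewkf fuqi nwg bzb zqiw jnsb qng dmvui owgl cizh tcat hpa
Hunk 6: at line 3 remove [ewkf,fuqi,nwg] add [dnlf] -> 13 lines: pbkwo tib bjax dnlf bzb zqiw jnsb qng dmvui owgl cizh tcat hpa
Hunk 7: at line 3 remove [dnlf] add [pcdn,ujg,towg] -> 15 lines: pbkwo tib bjax pcdn ujg towg bzb zqiw jnsb qng dmvui owgl cizh tcat hpa
Final line count: 15

Answer: 15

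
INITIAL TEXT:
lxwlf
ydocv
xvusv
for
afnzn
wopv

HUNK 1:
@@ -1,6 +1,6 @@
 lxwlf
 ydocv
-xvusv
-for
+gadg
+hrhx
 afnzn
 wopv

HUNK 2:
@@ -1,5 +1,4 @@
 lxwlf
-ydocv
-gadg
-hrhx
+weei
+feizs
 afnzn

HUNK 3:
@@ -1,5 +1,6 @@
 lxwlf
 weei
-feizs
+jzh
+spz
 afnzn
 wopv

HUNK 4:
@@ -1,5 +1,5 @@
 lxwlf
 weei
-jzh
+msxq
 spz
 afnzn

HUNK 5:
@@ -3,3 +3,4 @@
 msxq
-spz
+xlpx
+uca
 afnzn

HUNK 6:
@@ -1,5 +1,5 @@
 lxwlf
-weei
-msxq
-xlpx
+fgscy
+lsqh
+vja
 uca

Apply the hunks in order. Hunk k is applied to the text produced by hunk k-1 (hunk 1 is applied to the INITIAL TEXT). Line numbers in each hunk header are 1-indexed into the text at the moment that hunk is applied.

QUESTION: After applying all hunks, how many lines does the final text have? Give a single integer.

Hunk 1: at line 1 remove [xvusv,for] add [gadg,hrhx] -> 6 lines: lxwlf ydocv gadg hrhx afnzn wopv
Hunk 2: at line 1 remove [ydocv,gadg,hrhx] add [weei,feizs] -> 5 lines: lxwlf weei feizs afnzn wopv
Hunk 3: at line 1 remove [feizs] add [jzh,spz] -> 6 lines: lxwlf weei jzh spz afnzn wopv
Hunk 4: at line 1 remove [jzh] add [msxq] -> 6 lines: lxwlf weei msxq spz afnzn wopv
Hunk 5: at line 3 remove [spz] add [xlpx,uca] -> 7 lines: lxwlf weei msxq xlpx uca afnzn wopv
Hunk 6: at line 1 remove [weei,msxq,xlpx] add [fgscy,lsqh,vja] -> 7 lines: lxwlf fgscy lsqh vja uca afnzn wopv
Final line count: 7

Answer: 7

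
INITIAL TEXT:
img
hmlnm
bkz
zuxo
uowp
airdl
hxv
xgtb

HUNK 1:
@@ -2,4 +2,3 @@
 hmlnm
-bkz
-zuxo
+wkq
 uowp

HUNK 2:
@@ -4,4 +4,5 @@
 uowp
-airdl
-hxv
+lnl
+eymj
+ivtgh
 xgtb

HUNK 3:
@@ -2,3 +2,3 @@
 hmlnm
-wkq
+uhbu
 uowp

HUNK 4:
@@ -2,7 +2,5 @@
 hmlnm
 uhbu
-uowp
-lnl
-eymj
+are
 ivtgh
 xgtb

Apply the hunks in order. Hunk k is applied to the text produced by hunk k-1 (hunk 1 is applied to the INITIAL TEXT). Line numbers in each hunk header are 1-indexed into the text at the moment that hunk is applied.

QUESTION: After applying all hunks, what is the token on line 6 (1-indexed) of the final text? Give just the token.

Answer: xgtb

Derivation:
Hunk 1: at line 2 remove [bkz,zuxo] add [wkq] -> 7 lines: img hmlnm wkq uowp airdl hxv xgtb
Hunk 2: at line 4 remove [airdl,hxv] add [lnl,eymj,ivtgh] -> 8 lines: img hmlnm wkq uowp lnl eymj ivtgh xgtb
Hunk 3: at line 2 remove [wkq] add [uhbu] -> 8 lines: img hmlnm uhbu uowp lnl eymj ivtgh xgtb
Hunk 4: at line 2 remove [uowp,lnl,eymj] add [are] -> 6 lines: img hmlnm uhbu are ivtgh xgtb
Final line 6: xgtb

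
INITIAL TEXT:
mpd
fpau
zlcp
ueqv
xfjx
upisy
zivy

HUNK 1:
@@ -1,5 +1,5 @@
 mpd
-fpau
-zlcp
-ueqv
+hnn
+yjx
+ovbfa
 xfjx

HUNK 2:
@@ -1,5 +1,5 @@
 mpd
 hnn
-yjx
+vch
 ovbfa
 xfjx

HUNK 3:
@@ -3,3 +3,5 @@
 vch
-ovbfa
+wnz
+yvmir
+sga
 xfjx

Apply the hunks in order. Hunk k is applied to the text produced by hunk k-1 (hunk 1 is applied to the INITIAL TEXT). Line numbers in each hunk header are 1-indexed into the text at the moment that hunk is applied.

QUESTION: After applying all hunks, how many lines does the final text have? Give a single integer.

Hunk 1: at line 1 remove [fpau,zlcp,ueqv] add [hnn,yjx,ovbfa] -> 7 lines: mpd hnn yjx ovbfa xfjx upisy zivy
Hunk 2: at line 1 remove [yjx] add [vch] -> 7 lines: mpd hnn vch ovbfa xfjx upisy zivy
Hunk 3: at line 3 remove [ovbfa] add [wnz,yvmir,sga] -> 9 lines: mpd hnn vch wnz yvmir sga xfjx upisy zivy
Final line count: 9

Answer: 9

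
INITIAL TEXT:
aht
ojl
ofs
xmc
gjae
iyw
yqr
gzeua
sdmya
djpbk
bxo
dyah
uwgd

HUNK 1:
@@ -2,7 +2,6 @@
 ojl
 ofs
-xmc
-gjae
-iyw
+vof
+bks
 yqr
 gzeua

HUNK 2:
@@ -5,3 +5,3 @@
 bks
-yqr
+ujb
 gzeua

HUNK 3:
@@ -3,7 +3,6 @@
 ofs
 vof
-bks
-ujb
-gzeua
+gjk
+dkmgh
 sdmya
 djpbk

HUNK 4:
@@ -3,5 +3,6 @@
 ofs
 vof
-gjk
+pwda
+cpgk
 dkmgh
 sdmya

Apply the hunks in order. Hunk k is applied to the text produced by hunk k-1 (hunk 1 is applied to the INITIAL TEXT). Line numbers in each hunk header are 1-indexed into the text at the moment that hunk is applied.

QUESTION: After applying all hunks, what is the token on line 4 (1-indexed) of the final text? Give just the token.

Hunk 1: at line 2 remove [xmc,gjae,iyw] add [vof,bks] -> 12 lines: aht ojl ofs vof bks yqr gzeua sdmya djpbk bxo dyah uwgd
Hunk 2: at line 5 remove [yqr] add [ujb] -> 12 lines: aht ojl ofs vof bks ujb gzeua sdmya djpbk bxo dyah uwgd
Hunk 3: at line 3 remove [bks,ujb,gzeua] add [gjk,dkmgh] -> 11 lines: aht ojl ofs vof gjk dkmgh sdmya djpbk bxo dyah uwgd
Hunk 4: at line 3 remove [gjk] add [pwda,cpgk] -> 12 lines: aht ojl ofs vof pwda cpgk dkmgh sdmya djpbk bxo dyah uwgd
Final line 4: vof

Answer: vof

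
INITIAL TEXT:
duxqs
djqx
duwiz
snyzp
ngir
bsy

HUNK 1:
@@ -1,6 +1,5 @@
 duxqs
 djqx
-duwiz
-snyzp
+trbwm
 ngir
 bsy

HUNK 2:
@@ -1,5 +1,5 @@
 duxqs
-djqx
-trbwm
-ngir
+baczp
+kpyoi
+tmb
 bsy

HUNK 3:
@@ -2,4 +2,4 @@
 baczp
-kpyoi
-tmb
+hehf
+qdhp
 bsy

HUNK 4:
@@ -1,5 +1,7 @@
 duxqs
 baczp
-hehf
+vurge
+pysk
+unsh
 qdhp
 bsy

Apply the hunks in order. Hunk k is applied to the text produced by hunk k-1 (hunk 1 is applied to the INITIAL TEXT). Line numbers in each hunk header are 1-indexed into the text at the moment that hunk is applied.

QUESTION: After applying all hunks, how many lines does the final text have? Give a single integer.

Answer: 7

Derivation:
Hunk 1: at line 1 remove [duwiz,snyzp] add [trbwm] -> 5 lines: duxqs djqx trbwm ngir bsy
Hunk 2: at line 1 remove [djqx,trbwm,ngir] add [baczp,kpyoi,tmb] -> 5 lines: duxqs baczp kpyoi tmb bsy
Hunk 3: at line 2 remove [kpyoi,tmb] add [hehf,qdhp] -> 5 lines: duxqs baczp hehf qdhp bsy
Hunk 4: at line 1 remove [hehf] add [vurge,pysk,unsh] -> 7 lines: duxqs baczp vurge pysk unsh qdhp bsy
Final line count: 7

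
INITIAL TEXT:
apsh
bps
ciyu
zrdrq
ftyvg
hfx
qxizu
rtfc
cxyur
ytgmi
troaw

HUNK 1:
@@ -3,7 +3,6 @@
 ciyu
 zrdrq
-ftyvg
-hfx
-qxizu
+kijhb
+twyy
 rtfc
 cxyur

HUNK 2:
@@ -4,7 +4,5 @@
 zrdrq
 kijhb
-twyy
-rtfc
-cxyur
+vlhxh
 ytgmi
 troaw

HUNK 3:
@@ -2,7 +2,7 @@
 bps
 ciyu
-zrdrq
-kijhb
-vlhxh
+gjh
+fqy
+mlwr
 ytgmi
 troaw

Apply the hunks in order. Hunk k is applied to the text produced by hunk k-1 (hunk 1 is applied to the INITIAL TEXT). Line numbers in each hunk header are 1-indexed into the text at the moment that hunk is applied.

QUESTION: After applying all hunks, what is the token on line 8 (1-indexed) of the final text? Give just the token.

Answer: troaw

Derivation:
Hunk 1: at line 3 remove [ftyvg,hfx,qxizu] add [kijhb,twyy] -> 10 lines: apsh bps ciyu zrdrq kijhb twyy rtfc cxyur ytgmi troaw
Hunk 2: at line 4 remove [twyy,rtfc,cxyur] add [vlhxh] -> 8 lines: apsh bps ciyu zrdrq kijhb vlhxh ytgmi troaw
Hunk 3: at line 2 remove [zrdrq,kijhb,vlhxh] add [gjh,fqy,mlwr] -> 8 lines: apsh bps ciyu gjh fqy mlwr ytgmi troaw
Final line 8: troaw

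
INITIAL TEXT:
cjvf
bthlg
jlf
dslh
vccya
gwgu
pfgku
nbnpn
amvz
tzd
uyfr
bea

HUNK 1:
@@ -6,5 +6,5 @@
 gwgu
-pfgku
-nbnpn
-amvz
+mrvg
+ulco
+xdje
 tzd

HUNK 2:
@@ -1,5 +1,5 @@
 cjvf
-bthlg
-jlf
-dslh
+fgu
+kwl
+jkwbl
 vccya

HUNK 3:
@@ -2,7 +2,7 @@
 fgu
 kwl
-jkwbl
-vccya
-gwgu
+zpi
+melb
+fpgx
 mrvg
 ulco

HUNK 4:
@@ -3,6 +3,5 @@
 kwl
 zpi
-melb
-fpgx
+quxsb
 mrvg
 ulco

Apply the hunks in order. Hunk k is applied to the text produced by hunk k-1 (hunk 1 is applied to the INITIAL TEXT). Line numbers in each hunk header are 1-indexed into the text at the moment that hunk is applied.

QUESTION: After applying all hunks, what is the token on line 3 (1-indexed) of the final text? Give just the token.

Hunk 1: at line 6 remove [pfgku,nbnpn,amvz] add [mrvg,ulco,xdje] -> 12 lines: cjvf bthlg jlf dslh vccya gwgu mrvg ulco xdje tzd uyfr bea
Hunk 2: at line 1 remove [bthlg,jlf,dslh] add [fgu,kwl,jkwbl] -> 12 lines: cjvf fgu kwl jkwbl vccya gwgu mrvg ulco xdje tzd uyfr bea
Hunk 3: at line 2 remove [jkwbl,vccya,gwgu] add [zpi,melb,fpgx] -> 12 lines: cjvf fgu kwl zpi melb fpgx mrvg ulco xdje tzd uyfr bea
Hunk 4: at line 3 remove [melb,fpgx] add [quxsb] -> 11 lines: cjvf fgu kwl zpi quxsb mrvg ulco xdje tzd uyfr bea
Final line 3: kwl

Answer: kwl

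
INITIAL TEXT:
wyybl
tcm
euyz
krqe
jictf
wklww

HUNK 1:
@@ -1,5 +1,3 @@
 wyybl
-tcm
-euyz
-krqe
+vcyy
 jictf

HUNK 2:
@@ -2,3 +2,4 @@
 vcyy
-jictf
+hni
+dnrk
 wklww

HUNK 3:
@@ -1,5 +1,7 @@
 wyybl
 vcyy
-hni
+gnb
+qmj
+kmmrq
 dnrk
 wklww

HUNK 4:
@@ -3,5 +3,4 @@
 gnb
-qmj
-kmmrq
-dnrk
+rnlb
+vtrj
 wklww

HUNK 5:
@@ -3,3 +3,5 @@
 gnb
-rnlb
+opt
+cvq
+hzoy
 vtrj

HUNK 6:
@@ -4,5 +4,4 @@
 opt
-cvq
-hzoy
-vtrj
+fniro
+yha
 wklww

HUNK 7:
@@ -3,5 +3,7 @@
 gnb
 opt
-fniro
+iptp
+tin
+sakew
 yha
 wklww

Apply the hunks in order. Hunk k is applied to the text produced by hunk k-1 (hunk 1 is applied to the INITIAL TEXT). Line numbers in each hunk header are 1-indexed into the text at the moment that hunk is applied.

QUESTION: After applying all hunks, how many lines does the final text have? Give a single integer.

Answer: 9

Derivation:
Hunk 1: at line 1 remove [tcm,euyz,krqe] add [vcyy] -> 4 lines: wyybl vcyy jictf wklww
Hunk 2: at line 2 remove [jictf] add [hni,dnrk] -> 5 lines: wyybl vcyy hni dnrk wklww
Hunk 3: at line 1 remove [hni] add [gnb,qmj,kmmrq] -> 7 lines: wyybl vcyy gnb qmj kmmrq dnrk wklww
Hunk 4: at line 3 remove [qmj,kmmrq,dnrk] add [rnlb,vtrj] -> 6 lines: wyybl vcyy gnb rnlb vtrj wklww
Hunk 5: at line 3 remove [rnlb] add [opt,cvq,hzoy] -> 8 lines: wyybl vcyy gnb opt cvq hzoy vtrj wklww
Hunk 6: at line 4 remove [cvq,hzoy,vtrj] add [fniro,yha] -> 7 lines: wyybl vcyy gnb opt fniro yha wklww
Hunk 7: at line 3 remove [fniro] add [iptp,tin,sakew] -> 9 lines: wyybl vcyy gnb opt iptp tin sakew yha wklww
Final line count: 9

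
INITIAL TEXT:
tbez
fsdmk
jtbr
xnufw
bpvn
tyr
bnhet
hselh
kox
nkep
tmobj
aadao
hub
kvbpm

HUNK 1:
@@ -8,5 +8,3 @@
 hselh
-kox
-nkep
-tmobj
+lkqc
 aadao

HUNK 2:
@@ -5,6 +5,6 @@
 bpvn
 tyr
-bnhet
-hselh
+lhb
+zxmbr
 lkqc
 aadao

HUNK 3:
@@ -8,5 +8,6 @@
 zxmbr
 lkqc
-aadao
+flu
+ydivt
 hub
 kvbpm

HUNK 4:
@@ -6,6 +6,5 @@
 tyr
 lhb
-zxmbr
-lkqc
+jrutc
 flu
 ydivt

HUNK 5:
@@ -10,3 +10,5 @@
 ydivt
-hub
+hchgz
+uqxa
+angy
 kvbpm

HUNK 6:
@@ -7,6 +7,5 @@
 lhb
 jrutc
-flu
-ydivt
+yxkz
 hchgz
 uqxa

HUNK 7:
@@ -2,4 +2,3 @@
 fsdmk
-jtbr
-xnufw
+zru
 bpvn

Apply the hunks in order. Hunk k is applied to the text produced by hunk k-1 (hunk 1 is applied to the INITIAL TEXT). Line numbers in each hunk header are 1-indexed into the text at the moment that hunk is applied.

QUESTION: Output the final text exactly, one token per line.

Answer: tbez
fsdmk
zru
bpvn
tyr
lhb
jrutc
yxkz
hchgz
uqxa
angy
kvbpm

Derivation:
Hunk 1: at line 8 remove [kox,nkep,tmobj] add [lkqc] -> 12 lines: tbez fsdmk jtbr xnufw bpvn tyr bnhet hselh lkqc aadao hub kvbpm
Hunk 2: at line 5 remove [bnhet,hselh] add [lhb,zxmbr] -> 12 lines: tbez fsdmk jtbr xnufw bpvn tyr lhb zxmbr lkqc aadao hub kvbpm
Hunk 3: at line 8 remove [aadao] add [flu,ydivt] -> 13 lines: tbez fsdmk jtbr xnufw bpvn tyr lhb zxmbr lkqc flu ydivt hub kvbpm
Hunk 4: at line 6 remove [zxmbr,lkqc] add [jrutc] -> 12 lines: tbez fsdmk jtbr xnufw bpvn tyr lhb jrutc flu ydivt hub kvbpm
Hunk 5: at line 10 remove [hub] add [hchgz,uqxa,angy] -> 14 lines: tbez fsdmk jtbr xnufw bpvn tyr lhb jrutc flu ydivt hchgz uqxa angy kvbpm
Hunk 6: at line 7 remove [flu,ydivt] add [yxkz] -> 13 lines: tbez fsdmk jtbr xnufw bpvn tyr lhb jrutc yxkz hchgz uqxa angy kvbpm
Hunk 7: at line 2 remove [jtbr,xnufw] add [zru] -> 12 lines: tbez fsdmk zru bpvn tyr lhb jrutc yxkz hchgz uqxa angy kvbpm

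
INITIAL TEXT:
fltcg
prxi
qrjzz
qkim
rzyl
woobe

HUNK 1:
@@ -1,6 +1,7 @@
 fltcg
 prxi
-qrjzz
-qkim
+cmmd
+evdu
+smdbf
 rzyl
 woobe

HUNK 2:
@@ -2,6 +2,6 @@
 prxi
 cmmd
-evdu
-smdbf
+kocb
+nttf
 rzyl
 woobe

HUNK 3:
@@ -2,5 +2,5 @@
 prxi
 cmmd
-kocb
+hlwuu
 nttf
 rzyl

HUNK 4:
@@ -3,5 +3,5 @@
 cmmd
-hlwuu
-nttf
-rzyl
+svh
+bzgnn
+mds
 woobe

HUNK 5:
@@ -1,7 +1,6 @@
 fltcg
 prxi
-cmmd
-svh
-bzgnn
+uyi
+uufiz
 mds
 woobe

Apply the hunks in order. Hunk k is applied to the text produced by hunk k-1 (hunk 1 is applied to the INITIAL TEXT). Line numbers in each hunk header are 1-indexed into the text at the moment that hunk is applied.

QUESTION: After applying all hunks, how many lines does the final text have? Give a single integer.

Hunk 1: at line 1 remove [qrjzz,qkim] add [cmmd,evdu,smdbf] -> 7 lines: fltcg prxi cmmd evdu smdbf rzyl woobe
Hunk 2: at line 2 remove [evdu,smdbf] add [kocb,nttf] -> 7 lines: fltcg prxi cmmd kocb nttf rzyl woobe
Hunk 3: at line 2 remove [kocb] add [hlwuu] -> 7 lines: fltcg prxi cmmd hlwuu nttf rzyl woobe
Hunk 4: at line 3 remove [hlwuu,nttf,rzyl] add [svh,bzgnn,mds] -> 7 lines: fltcg prxi cmmd svh bzgnn mds woobe
Hunk 5: at line 1 remove [cmmd,svh,bzgnn] add [uyi,uufiz] -> 6 lines: fltcg prxi uyi uufiz mds woobe
Final line count: 6

Answer: 6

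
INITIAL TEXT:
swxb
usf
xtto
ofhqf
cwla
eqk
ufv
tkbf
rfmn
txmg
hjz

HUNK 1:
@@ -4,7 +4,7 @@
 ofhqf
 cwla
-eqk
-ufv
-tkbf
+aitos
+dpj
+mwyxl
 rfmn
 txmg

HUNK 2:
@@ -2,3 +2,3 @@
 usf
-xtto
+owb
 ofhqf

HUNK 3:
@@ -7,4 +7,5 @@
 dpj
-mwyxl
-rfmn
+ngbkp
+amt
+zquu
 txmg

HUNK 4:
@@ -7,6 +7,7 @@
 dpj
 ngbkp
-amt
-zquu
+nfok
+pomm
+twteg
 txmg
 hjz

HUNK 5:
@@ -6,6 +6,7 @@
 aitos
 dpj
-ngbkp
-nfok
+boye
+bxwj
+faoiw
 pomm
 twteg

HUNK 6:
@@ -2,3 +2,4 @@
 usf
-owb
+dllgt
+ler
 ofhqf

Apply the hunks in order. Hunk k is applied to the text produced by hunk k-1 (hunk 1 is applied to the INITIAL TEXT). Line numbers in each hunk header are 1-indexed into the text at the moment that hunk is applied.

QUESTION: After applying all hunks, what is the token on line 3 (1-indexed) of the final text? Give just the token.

Hunk 1: at line 4 remove [eqk,ufv,tkbf] add [aitos,dpj,mwyxl] -> 11 lines: swxb usf xtto ofhqf cwla aitos dpj mwyxl rfmn txmg hjz
Hunk 2: at line 2 remove [xtto] add [owb] -> 11 lines: swxb usf owb ofhqf cwla aitos dpj mwyxl rfmn txmg hjz
Hunk 3: at line 7 remove [mwyxl,rfmn] add [ngbkp,amt,zquu] -> 12 lines: swxb usf owb ofhqf cwla aitos dpj ngbkp amt zquu txmg hjz
Hunk 4: at line 7 remove [amt,zquu] add [nfok,pomm,twteg] -> 13 lines: swxb usf owb ofhqf cwla aitos dpj ngbkp nfok pomm twteg txmg hjz
Hunk 5: at line 6 remove [ngbkp,nfok] add [boye,bxwj,faoiw] -> 14 lines: swxb usf owb ofhqf cwla aitos dpj boye bxwj faoiw pomm twteg txmg hjz
Hunk 6: at line 2 remove [owb] add [dllgt,ler] -> 15 lines: swxb usf dllgt ler ofhqf cwla aitos dpj boye bxwj faoiw pomm twteg txmg hjz
Final line 3: dllgt

Answer: dllgt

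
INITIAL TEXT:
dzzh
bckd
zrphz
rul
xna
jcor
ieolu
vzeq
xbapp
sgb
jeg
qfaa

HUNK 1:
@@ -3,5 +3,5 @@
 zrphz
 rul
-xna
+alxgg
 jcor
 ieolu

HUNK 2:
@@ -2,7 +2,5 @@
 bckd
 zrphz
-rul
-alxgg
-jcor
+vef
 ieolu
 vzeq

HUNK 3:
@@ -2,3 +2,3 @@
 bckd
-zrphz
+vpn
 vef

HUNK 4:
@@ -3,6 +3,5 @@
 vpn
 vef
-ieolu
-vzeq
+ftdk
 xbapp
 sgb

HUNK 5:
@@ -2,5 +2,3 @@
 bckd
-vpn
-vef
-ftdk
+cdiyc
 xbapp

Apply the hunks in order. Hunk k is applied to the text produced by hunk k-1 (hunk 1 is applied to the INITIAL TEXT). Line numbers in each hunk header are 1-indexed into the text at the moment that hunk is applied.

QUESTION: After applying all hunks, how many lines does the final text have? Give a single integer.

Answer: 7

Derivation:
Hunk 1: at line 3 remove [xna] add [alxgg] -> 12 lines: dzzh bckd zrphz rul alxgg jcor ieolu vzeq xbapp sgb jeg qfaa
Hunk 2: at line 2 remove [rul,alxgg,jcor] add [vef] -> 10 lines: dzzh bckd zrphz vef ieolu vzeq xbapp sgb jeg qfaa
Hunk 3: at line 2 remove [zrphz] add [vpn] -> 10 lines: dzzh bckd vpn vef ieolu vzeq xbapp sgb jeg qfaa
Hunk 4: at line 3 remove [ieolu,vzeq] add [ftdk] -> 9 lines: dzzh bckd vpn vef ftdk xbapp sgb jeg qfaa
Hunk 5: at line 2 remove [vpn,vef,ftdk] add [cdiyc] -> 7 lines: dzzh bckd cdiyc xbapp sgb jeg qfaa
Final line count: 7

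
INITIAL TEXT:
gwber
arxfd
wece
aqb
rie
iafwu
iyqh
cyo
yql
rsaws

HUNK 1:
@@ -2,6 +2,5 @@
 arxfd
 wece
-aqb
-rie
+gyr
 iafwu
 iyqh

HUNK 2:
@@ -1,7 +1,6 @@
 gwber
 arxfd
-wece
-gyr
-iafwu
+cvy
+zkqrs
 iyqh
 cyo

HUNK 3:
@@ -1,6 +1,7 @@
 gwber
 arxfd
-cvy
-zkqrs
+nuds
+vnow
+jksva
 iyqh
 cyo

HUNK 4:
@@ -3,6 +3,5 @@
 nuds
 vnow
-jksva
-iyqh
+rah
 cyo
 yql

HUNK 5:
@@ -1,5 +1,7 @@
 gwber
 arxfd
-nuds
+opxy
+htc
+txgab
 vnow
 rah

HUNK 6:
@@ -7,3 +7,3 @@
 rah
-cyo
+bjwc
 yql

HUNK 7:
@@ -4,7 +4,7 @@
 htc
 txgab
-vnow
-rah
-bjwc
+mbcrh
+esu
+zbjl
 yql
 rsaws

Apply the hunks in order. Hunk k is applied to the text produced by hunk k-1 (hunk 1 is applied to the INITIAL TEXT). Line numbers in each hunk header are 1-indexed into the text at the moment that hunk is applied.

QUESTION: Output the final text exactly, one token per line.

Answer: gwber
arxfd
opxy
htc
txgab
mbcrh
esu
zbjl
yql
rsaws

Derivation:
Hunk 1: at line 2 remove [aqb,rie] add [gyr] -> 9 lines: gwber arxfd wece gyr iafwu iyqh cyo yql rsaws
Hunk 2: at line 1 remove [wece,gyr,iafwu] add [cvy,zkqrs] -> 8 lines: gwber arxfd cvy zkqrs iyqh cyo yql rsaws
Hunk 3: at line 1 remove [cvy,zkqrs] add [nuds,vnow,jksva] -> 9 lines: gwber arxfd nuds vnow jksva iyqh cyo yql rsaws
Hunk 4: at line 3 remove [jksva,iyqh] add [rah] -> 8 lines: gwber arxfd nuds vnow rah cyo yql rsaws
Hunk 5: at line 1 remove [nuds] add [opxy,htc,txgab] -> 10 lines: gwber arxfd opxy htc txgab vnow rah cyo yql rsaws
Hunk 6: at line 7 remove [cyo] add [bjwc] -> 10 lines: gwber arxfd opxy htc txgab vnow rah bjwc yql rsaws
Hunk 7: at line 4 remove [vnow,rah,bjwc] add [mbcrh,esu,zbjl] -> 10 lines: gwber arxfd opxy htc txgab mbcrh esu zbjl yql rsaws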